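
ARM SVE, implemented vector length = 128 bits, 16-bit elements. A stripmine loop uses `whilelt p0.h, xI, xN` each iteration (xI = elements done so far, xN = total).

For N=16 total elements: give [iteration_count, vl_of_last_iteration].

register lanes = 128/16 = 8
iterations = ceil(16/8) = 2; final-pass vl = 8

[iterations, last_vl] = [2, 8]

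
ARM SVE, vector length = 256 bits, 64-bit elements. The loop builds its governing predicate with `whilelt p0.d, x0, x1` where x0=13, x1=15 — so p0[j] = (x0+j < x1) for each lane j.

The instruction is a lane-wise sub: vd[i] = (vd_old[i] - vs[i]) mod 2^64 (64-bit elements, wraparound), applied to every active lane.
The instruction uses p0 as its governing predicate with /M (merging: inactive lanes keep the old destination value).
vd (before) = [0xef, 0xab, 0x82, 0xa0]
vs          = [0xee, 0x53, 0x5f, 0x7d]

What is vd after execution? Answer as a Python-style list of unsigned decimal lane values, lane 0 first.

256-bit reg / 64-bit elem → 4 lanes
active while 13+j < 15, i.e. j ∈ [0,2) capped at 4 ⇒ 2
[0] sub(0xef,0xee) = 0x01
[1] sub(0xab,0x53) = 0x58
[2] tail/keep = 0x82
[3] tail/keep = 0xa0

vd = [1, 88, 130, 160]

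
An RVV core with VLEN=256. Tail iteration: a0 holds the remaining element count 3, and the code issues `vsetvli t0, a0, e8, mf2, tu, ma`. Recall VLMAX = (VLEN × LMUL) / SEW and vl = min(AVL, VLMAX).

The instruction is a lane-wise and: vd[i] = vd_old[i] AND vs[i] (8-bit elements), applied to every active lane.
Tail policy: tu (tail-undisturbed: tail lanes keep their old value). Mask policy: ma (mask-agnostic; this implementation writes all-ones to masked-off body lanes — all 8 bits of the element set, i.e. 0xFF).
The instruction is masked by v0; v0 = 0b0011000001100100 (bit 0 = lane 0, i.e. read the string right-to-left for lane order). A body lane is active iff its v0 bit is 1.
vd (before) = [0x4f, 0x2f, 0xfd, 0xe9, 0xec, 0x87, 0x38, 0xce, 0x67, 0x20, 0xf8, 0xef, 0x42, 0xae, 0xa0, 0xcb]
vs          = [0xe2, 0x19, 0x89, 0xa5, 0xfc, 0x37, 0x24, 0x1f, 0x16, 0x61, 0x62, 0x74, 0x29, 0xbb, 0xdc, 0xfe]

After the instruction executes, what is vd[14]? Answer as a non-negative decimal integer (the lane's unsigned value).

vd[14] = 160

lanes per group: 256·1/2/8 = 16
vl ← min(3, 16) = 3
[0] mask-off/ones = 0xff
[1] mask-off/ones = 0xff
[2] and(0xfd,0x89) = 0x89
[3] tail/keep = 0xe9
[4] tail/keep = 0xec
[5] tail/keep = 0x87
[6] tail/keep = 0x38
[7] tail/keep = 0xce
[8] tail/keep = 0x67
[9] tail/keep = 0x20
[10] tail/keep = 0xf8
[11] tail/keep = 0xef
[12] tail/keep = 0x42
[13] tail/keep = 0xae
[14] tail/keep = 0xa0
[15] tail/keep = 0xcb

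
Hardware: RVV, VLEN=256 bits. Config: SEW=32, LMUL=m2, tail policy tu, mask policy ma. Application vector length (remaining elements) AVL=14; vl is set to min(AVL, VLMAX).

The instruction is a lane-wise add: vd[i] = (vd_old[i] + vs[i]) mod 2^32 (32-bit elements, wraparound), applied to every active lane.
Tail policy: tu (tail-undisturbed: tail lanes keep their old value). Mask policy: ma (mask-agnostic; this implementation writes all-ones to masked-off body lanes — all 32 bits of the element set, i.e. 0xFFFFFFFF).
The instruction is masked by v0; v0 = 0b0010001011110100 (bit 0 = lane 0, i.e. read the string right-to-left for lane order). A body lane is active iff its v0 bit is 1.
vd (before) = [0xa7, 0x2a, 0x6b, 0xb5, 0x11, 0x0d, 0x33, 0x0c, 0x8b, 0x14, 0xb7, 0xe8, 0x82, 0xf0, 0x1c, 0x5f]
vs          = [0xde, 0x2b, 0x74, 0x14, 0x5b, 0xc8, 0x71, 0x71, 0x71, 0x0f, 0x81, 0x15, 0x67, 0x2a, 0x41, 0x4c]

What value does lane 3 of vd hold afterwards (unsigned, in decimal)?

VLMAX = VLEN×LMUL/SEW = 256×2/32 = 16
vl = min(AVL, VLMAX) = min(14, 16) = 14
[0] mask-off/ones = 0xffffffff
[1] mask-off/ones = 0xffffffff
[2] add(0x6b,0x74) = 0xdf
[3] mask-off/ones = 0xffffffff
[4] add(0x11,0x5b) = 0x6c
[5] add(0x0d,0xc8) = 0xd5
[6] add(0x33,0x71) = 0xa4
[7] add(0x0c,0x71) = 0x7d
[8] mask-off/ones = 0xffffffff
[9] add(0x14,0x0f) = 0x23
[10] mask-off/ones = 0xffffffff
[11] mask-off/ones = 0xffffffff
[12] mask-off/ones = 0xffffffff
[13] add(0xf0,0x2a) = 0x11a
[14] tail/keep = 0x1c
[15] tail/keep = 0x5f

vd[3] = 4294967295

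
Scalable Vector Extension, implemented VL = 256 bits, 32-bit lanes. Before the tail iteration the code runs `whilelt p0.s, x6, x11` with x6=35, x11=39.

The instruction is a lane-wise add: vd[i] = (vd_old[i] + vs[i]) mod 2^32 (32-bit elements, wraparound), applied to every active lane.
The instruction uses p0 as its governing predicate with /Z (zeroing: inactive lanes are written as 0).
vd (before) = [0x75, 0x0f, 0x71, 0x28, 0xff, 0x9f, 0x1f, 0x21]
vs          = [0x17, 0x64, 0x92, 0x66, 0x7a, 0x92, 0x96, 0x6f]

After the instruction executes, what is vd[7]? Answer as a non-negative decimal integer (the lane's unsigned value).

vd[7] = 0

256-bit reg / 32-bit elem → 8 lanes
whilelt: lane j active iff 35+j < 39 → j < 4 → 4 active
  i=0: add(0x75,0x17) → 140
  i=1: add(0x0f,0x64) → 115
  i=2: add(0x71,0x92) → 259
  i=3: add(0x28,0x66) → 142
  i=4: tail/zero → 0
  i=5: tail/zero → 0
  i=6: tail/zero → 0
  i=7: tail/zero → 0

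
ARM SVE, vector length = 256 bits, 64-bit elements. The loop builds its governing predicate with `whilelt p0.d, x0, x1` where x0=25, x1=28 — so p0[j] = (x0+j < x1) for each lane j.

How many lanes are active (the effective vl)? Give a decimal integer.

256-bit reg / 64-bit elem → 4 lanes
active while 25+j < 28, i.e. j ∈ [0,3) capped at 4 ⇒ 3

vl = 3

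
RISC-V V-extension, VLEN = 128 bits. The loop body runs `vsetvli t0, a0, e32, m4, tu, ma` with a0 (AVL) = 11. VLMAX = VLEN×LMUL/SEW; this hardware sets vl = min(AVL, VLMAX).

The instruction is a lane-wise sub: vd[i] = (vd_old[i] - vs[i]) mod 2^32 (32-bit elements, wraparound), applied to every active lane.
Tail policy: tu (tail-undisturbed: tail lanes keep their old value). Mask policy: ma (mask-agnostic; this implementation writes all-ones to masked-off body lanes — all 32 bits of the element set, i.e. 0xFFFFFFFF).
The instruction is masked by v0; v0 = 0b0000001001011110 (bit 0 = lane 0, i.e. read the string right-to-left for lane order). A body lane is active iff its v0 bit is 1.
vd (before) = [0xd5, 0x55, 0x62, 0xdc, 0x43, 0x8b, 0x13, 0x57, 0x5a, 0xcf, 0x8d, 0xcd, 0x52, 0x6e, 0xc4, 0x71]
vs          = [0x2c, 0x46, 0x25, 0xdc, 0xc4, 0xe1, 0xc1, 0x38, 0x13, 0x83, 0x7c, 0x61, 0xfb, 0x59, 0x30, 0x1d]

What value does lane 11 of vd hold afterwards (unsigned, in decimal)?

VLMAX = VLEN×LMUL/SEW = 128×4/32 = 16
vl ← min(11, 16) = 11
lane  0: mask-off/ones ⇒ 0xffffffff
lane  1: sub(0x55,0x46) ⇒ 0x0f
lane  2: sub(0x62,0x25) ⇒ 0x3d
lane  3: sub(0xdc,0xdc) ⇒ 0x00
lane  4: sub(0x43,0xc4) ⇒ 0xffffff7f
lane  5: mask-off/ones ⇒ 0xffffffff
lane  6: sub(0x13,0xc1) ⇒ 0xffffff52
lane  7: mask-off/ones ⇒ 0xffffffff
lane  8: mask-off/ones ⇒ 0xffffffff
lane  9: sub(0xcf,0x83) ⇒ 0x4c
lane 10: mask-off/ones ⇒ 0xffffffff
lane 11: tail/keep ⇒ 0xcd
lane 12: tail/keep ⇒ 0x52
lane 13: tail/keep ⇒ 0x6e
lane 14: tail/keep ⇒ 0xc4
lane 15: tail/keep ⇒ 0x71

vd[11] = 205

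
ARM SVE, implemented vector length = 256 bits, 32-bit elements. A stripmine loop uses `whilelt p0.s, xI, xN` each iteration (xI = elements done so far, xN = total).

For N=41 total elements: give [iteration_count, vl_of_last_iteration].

[iterations, last_vl] = [6, 1]

register lanes = 256/32 = 8
41 elements at 8/iter → 6 passes, remainder 1 on the last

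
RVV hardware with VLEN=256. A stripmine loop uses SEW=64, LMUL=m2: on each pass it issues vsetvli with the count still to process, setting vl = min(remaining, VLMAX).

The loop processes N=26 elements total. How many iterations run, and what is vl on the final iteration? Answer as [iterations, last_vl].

[iterations, last_vl] = [4, 2]

VLMAX = VLEN×LMUL/SEW = 256×2/64 = 8
26 elements at 8/iter → 4 passes, remainder 2 on the last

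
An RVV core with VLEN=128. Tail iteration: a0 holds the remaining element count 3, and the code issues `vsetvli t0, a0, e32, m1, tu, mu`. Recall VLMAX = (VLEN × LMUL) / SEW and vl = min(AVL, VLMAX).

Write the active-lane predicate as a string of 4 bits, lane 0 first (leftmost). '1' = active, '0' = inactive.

predicate = 1110

lanes per group: 128·1/32 = 4
vl = min(AVL, VLMAX) = min(3, 4) = 3
bits (lane 0 leftmost): 1110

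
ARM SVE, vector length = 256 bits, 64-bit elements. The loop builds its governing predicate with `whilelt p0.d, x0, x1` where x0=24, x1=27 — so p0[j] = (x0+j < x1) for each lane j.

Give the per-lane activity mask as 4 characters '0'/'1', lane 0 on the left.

lane count: 256 div 64 = 4
p0[j] = (24+j < 27); true for j=0..2 → 3 lanes set
bits (lane 0 leftmost): 1110

predicate = 1110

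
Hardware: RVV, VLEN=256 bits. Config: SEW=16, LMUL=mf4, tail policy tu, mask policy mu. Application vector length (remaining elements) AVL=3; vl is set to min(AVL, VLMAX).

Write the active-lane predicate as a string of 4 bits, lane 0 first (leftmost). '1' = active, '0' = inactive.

VLMAX = VLEN×LMUL/SEW = 256×1/4/16 = 4
vl = min(AVL, VLMAX) = min(3, 4) = 3
bits (lane 0 leftmost): 1110

predicate = 1110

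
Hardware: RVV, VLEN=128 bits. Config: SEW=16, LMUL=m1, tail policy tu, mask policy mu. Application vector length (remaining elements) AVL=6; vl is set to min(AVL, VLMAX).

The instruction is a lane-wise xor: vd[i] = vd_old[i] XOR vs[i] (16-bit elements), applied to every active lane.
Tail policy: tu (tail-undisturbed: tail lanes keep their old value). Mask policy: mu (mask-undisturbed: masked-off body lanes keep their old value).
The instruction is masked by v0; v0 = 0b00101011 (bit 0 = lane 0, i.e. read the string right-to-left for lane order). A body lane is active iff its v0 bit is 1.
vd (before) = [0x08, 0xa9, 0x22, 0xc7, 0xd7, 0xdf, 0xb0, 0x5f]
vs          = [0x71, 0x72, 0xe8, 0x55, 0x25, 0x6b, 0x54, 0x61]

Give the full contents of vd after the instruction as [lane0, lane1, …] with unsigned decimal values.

VLMAX = (128 × 1) / 16 = 8 lanes
vl = min(AVL, VLMAX) = min(6, 8) = 6
[0] xor(0x08,0x71) = 0x79
[1] xor(0xa9,0x72) = 0xdb
[2] mask-off/keep = 0x22
[3] xor(0xc7,0x55) = 0x92
[4] mask-off/keep = 0xd7
[5] xor(0xdf,0x6b) = 0xb4
[6] tail/keep = 0xb0
[7] tail/keep = 0x5f

vd = [121, 219, 34, 146, 215, 180, 176, 95]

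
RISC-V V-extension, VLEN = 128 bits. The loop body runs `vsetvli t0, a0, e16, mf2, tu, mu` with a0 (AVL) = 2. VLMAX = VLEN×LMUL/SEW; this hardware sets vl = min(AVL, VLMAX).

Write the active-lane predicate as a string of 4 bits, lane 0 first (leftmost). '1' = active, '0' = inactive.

lanes per group: 128·1/2/16 = 4
vl ← min(2, 4) = 2
bits (lane 0 leftmost): 1100

predicate = 1100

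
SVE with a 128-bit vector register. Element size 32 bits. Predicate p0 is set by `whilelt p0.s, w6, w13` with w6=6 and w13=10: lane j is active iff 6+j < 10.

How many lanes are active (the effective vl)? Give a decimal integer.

vl = 4

lane count: 128 div 32 = 4
p0[j] = (6+j < 10); true for j=0..3 → 4 lanes set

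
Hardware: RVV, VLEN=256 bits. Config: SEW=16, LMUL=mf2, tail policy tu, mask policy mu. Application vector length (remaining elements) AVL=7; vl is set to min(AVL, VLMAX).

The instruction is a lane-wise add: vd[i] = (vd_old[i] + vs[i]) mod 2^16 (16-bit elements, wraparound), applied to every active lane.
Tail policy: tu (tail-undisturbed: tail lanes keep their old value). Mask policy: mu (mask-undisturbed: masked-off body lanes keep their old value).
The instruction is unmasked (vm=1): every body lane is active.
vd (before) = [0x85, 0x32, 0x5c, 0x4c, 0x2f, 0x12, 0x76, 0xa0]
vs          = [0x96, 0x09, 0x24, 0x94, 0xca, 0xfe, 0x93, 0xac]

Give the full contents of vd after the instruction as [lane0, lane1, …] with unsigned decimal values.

VLMAX = (256 × 1/2) / 16 = 8 lanes
vl ← min(7, 8) = 7
  i=0: add(0x85,0x96) → 283
  i=1: add(0x32,0x09) → 59
  i=2: add(0x5c,0x24) → 128
  i=3: add(0x4c,0x94) → 224
  i=4: add(0x2f,0xca) → 249
  i=5: add(0x12,0xfe) → 272
  i=6: add(0x76,0x93) → 265
  i=7: tail/keep → 160

vd = [283, 59, 128, 224, 249, 272, 265, 160]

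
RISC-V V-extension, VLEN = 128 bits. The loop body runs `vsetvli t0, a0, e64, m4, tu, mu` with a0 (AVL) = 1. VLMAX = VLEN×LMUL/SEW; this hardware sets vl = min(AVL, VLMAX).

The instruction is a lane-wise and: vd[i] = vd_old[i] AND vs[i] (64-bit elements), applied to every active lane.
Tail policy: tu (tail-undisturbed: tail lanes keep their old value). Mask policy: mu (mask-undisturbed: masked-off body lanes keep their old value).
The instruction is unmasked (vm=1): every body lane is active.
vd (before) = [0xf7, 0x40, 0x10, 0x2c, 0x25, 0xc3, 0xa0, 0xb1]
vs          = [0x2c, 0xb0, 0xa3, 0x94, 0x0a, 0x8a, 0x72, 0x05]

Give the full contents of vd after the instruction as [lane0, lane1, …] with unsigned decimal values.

VLMAX = VLEN×LMUL/SEW = 128×4/64 = 8
AVL=1 ≤ VLMAX=8, so vl = 1
vd[0] and(0xf7,0x2c) -> 0x24
vd[1] tail/keep -> 0x40
vd[2] tail/keep -> 0x10
vd[3] tail/keep -> 0x2c
vd[4] tail/keep -> 0x25
vd[5] tail/keep -> 0xc3
vd[6] tail/keep -> 0xa0
vd[7] tail/keep -> 0xb1

vd = [36, 64, 16, 44, 37, 195, 160, 177]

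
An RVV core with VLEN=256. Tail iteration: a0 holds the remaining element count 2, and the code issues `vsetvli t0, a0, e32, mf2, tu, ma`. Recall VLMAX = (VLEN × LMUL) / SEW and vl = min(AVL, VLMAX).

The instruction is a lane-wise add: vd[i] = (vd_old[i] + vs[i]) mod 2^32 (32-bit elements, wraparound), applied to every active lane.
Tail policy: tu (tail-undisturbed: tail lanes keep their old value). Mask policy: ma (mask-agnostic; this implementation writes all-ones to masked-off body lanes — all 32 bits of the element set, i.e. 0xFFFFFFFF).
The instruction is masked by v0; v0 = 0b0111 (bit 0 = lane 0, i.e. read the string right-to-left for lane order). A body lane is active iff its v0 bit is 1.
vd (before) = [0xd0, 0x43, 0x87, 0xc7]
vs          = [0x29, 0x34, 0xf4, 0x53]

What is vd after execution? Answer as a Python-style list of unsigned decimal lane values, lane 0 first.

VLMAX = VLEN×LMUL/SEW = 256×1/2/32 = 4
vl = min(AVL, VLMAX) = min(2, 4) = 2
[0] add(0xd0,0x29) = 0xf9
[1] add(0x43,0x34) = 0x77
[2] tail/keep = 0x87
[3] tail/keep = 0xc7

vd = [249, 119, 135, 199]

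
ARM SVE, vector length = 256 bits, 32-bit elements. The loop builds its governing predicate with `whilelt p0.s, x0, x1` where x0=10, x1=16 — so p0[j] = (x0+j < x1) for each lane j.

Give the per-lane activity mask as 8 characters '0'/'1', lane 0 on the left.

predicate = 11111100

lane count: 256 div 32 = 8
p0[j] = (10+j < 16); true for j=0..5 → 6 lanes set
bits (lane 0 leftmost): 11111100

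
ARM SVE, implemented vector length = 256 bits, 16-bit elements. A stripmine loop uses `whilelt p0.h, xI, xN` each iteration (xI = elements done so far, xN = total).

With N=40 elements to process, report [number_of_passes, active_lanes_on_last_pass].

[iterations, last_vl] = [3, 8]

register lanes = 256/16 = 16
N=40: ⌈40/16⌉ = 3 iters; last vl = 40 − 2×16 = 8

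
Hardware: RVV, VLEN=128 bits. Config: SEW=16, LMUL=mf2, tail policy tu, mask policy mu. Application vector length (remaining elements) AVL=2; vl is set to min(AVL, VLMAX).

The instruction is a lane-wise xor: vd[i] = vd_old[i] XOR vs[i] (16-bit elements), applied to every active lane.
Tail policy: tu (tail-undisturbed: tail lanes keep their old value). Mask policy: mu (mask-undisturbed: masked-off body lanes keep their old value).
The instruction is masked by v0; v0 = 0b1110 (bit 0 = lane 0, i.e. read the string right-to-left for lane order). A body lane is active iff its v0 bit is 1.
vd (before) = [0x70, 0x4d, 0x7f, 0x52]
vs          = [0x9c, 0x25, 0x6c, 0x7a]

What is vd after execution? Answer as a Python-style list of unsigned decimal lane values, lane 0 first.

VLMAX = VLEN×LMUL/SEW = 128×1/2/16 = 4
vl ← min(2, 4) = 2
[0] mask-off/keep = 0x70
[1] xor(0x4d,0x25) = 0x68
[2] tail/keep = 0x7f
[3] tail/keep = 0x52

vd = [112, 104, 127, 82]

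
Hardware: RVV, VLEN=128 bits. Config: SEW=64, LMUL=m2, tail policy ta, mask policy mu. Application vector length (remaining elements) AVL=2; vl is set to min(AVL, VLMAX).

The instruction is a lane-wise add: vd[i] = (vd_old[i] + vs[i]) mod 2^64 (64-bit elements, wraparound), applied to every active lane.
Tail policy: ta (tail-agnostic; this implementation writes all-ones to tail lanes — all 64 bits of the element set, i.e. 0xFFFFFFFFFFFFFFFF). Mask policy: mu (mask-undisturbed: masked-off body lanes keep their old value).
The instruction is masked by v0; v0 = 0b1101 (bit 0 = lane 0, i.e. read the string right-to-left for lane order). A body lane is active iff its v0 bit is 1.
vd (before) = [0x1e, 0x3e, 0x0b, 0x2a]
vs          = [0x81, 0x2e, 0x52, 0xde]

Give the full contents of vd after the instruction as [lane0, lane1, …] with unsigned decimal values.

vd = [159, 62, 18446744073709551615, 18446744073709551615]

VLMAX = (128 × 2) / 64 = 4 lanes
vl ← min(2, 4) = 2
  i=0: add(0x1e,0x81) → 159
  i=1: mask-off/keep → 62
  i=2: tail/ones → 18446744073709551615
  i=3: tail/ones → 18446744073709551615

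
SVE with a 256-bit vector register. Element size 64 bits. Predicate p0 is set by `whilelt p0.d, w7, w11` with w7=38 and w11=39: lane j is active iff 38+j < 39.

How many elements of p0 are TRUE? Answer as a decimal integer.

vl = 1

lane count: 256 div 64 = 4
p0[j] = (38+j < 39); true for j=0..0 → 1 lanes set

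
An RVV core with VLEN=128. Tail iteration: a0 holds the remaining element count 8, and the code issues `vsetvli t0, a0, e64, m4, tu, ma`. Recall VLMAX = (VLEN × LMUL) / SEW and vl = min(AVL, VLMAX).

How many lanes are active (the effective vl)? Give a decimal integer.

lanes per group: 128·4/64 = 8
AVL=8 ≤ VLMAX=8, so vl = 8

vl = 8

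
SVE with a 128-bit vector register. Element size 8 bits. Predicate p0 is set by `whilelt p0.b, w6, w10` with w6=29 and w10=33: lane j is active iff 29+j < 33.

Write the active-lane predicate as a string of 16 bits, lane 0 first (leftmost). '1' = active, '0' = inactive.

predicate = 1111000000000000

128-bit reg / 8-bit elem → 16 lanes
active while 29+j < 33, i.e. j ∈ [0,4) capped at 16 ⇒ 4
bits (lane 0 leftmost): 1111000000000000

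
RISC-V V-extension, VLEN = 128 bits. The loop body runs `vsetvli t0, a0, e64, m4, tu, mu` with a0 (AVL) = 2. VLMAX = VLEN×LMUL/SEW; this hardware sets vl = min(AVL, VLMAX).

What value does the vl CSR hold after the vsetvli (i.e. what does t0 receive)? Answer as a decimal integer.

vl = 2

VLMAX = VLEN×LMUL/SEW = 128×4/64 = 8
AVL=2 ≤ VLMAX=8, so vl = 2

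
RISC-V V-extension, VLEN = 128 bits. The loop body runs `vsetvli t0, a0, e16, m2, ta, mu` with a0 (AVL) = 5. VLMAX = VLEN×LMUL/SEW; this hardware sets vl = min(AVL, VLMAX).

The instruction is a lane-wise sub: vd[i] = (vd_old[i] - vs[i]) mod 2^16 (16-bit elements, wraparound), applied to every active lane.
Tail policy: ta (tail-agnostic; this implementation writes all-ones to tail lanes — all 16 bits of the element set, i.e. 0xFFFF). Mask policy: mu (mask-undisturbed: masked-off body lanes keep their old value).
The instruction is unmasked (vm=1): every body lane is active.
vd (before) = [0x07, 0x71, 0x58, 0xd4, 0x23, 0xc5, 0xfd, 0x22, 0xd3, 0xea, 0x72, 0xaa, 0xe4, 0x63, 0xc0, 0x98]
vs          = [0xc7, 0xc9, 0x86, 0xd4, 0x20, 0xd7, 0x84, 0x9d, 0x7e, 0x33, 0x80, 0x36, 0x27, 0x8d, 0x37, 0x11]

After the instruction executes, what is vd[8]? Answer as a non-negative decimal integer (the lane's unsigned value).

VLMAX = (128 × 2) / 16 = 16 lanes
AVL=5 ≤ VLMAX=16, so vl = 5
[0] sub(0x07,0xc7) = 0xff40
[1] sub(0x71,0xc9) = 0xffa8
[2] sub(0x58,0x86) = 0xffd2
[3] sub(0xd4,0xd4) = 0x00
[4] sub(0x23,0x20) = 0x03
[5] tail/ones = 0xffff
[6] tail/ones = 0xffff
[7] tail/ones = 0xffff
[8] tail/ones = 0xffff
[9] tail/ones = 0xffff
[10] tail/ones = 0xffff
[11] tail/ones = 0xffff
[12] tail/ones = 0xffff
[13] tail/ones = 0xffff
[14] tail/ones = 0xffff
[15] tail/ones = 0xffff

vd[8] = 65535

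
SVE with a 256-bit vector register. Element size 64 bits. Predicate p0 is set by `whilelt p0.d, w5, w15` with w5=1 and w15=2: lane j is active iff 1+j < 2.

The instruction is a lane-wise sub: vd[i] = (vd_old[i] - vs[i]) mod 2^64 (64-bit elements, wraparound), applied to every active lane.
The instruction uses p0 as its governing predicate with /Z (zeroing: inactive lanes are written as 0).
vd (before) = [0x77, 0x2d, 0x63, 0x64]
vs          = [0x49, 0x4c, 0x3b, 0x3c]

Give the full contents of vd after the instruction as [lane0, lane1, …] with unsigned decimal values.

vd = [46, 0, 0, 0]

register lanes = 256/64 = 4
active while 1+j < 2, i.e. j ∈ [0,1) capped at 4 ⇒ 1
  i=0: sub(0x77,0x49) → 46
  i=1: tail/zero → 0
  i=2: tail/zero → 0
  i=3: tail/zero → 0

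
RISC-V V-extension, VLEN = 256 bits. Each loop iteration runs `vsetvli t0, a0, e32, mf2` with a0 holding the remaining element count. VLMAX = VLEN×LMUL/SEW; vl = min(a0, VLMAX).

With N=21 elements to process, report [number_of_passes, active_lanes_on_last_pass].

lanes per group: 256·1/2/32 = 4
N=21: ⌈21/4⌉ = 6 iters; last vl = 21 − 5×4 = 1

[iterations, last_vl] = [6, 1]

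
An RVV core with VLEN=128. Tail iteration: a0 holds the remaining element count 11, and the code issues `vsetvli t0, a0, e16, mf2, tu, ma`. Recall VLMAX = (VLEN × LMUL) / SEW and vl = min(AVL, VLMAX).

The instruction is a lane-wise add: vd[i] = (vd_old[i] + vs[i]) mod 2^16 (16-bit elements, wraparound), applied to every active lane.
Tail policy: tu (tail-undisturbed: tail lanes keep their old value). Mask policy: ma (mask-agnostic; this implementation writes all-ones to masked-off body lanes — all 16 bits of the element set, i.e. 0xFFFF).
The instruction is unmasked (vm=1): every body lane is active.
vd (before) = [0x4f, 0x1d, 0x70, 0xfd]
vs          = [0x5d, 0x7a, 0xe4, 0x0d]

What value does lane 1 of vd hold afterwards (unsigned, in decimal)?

VLMAX = (128 × 1/2) / 16 = 4 lanes
vl = min(AVL, VLMAX) = min(11, 4) = 4
[0] add(0x4f,0x5d) = 0xac
[1] add(0x1d,0x7a) = 0x97
[2] add(0x70,0xe4) = 0x154
[3] add(0xfd,0x0d) = 0x10a

vd[1] = 151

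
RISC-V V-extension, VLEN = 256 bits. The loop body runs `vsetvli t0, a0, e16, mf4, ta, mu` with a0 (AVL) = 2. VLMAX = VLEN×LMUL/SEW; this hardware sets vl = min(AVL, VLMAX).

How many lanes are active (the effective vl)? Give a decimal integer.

lanes per group: 256·1/4/16 = 4
vl = min(AVL, VLMAX) = min(2, 4) = 2

vl = 2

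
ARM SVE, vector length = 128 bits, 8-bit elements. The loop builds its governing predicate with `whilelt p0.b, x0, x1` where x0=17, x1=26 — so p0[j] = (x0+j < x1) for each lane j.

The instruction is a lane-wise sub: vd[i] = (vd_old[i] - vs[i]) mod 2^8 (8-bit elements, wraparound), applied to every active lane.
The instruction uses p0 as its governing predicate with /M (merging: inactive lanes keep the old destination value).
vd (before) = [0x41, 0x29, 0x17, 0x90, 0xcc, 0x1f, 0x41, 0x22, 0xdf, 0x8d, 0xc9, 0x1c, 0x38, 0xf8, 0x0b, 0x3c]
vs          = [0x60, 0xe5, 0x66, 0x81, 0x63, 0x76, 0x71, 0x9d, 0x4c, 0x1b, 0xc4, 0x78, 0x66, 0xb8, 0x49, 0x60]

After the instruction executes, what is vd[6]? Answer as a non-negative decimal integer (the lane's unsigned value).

vd[6] = 208

lane count: 128 div 8 = 16
active while 17+j < 26, i.e. j ∈ [0,9) capped at 16 ⇒ 9
  i=0: sub(0x41,0x60) → 225
  i=1: sub(0x29,0xe5) → 68
  i=2: sub(0x17,0x66) → 177
  i=3: sub(0x90,0x81) → 15
  i=4: sub(0xcc,0x63) → 105
  i=5: sub(0x1f,0x76) → 169
  i=6: sub(0x41,0x71) → 208
  i=7: sub(0x22,0x9d) → 133
  i=8: sub(0xdf,0x4c) → 147
  i=9: tail/keep → 141
  i=10: tail/keep → 201
  i=11: tail/keep → 28
  i=12: tail/keep → 56
  i=13: tail/keep → 248
  i=14: tail/keep → 11
  i=15: tail/keep → 60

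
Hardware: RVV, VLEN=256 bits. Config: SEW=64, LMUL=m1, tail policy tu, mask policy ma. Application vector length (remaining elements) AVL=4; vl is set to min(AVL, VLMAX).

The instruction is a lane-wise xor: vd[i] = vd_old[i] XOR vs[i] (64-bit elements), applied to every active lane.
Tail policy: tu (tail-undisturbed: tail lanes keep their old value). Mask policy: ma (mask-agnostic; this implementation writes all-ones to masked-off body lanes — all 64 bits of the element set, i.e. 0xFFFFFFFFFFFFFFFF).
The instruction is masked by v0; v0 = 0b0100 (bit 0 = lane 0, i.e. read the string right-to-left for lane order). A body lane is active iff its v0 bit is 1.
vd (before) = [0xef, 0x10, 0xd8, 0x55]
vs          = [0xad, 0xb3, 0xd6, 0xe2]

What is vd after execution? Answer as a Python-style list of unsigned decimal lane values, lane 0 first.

vd = [18446744073709551615, 18446744073709551615, 14, 18446744073709551615]

lanes per group: 256·1/64 = 4
vl ← min(4, 4) = 4
[0] mask-off/ones = 0xffffffffffffffff
[1] mask-off/ones = 0xffffffffffffffff
[2] xor(0xd8,0xd6) = 0x0e
[3] mask-off/ones = 0xffffffffffffffff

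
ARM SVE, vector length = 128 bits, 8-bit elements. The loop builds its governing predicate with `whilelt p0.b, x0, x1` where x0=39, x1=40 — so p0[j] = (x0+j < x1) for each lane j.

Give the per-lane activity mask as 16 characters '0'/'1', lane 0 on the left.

lane count: 128 div 8 = 16
p0[j] = (39+j < 40); true for j=0..0 → 1 lanes set
bits (lane 0 leftmost): 1000000000000000

predicate = 1000000000000000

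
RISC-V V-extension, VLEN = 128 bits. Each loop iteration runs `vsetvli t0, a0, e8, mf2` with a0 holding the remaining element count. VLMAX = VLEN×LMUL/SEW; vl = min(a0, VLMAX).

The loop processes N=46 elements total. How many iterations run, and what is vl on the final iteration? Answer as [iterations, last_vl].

lanes per group: 128·1/2/8 = 8
iterations = ceil(46/8) = 6; final-pass vl = 6

[iterations, last_vl] = [6, 6]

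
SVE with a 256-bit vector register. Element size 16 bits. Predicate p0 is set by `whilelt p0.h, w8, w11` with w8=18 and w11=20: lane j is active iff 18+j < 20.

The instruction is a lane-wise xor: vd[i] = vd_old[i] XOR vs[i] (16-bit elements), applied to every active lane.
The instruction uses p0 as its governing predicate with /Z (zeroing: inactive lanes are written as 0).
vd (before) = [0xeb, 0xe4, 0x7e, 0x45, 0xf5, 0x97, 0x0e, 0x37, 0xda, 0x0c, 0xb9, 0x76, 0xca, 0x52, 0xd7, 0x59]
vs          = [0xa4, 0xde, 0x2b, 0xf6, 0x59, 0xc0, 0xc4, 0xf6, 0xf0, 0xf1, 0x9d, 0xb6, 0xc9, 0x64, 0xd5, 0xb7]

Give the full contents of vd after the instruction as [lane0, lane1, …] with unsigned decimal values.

256-bit reg / 16-bit elem → 16 lanes
p0[j] = (18+j < 20); true for j=0..1 → 2 lanes set
  i=0: xor(0xeb,0xa4) → 79
  i=1: xor(0xe4,0xde) → 58
  i=2: tail/zero → 0
  i=3: tail/zero → 0
  i=4: tail/zero → 0
  i=5: tail/zero → 0
  i=6: tail/zero → 0
  i=7: tail/zero → 0
  i=8: tail/zero → 0
  i=9: tail/zero → 0
  i=10: tail/zero → 0
  i=11: tail/zero → 0
  i=12: tail/zero → 0
  i=13: tail/zero → 0
  i=14: tail/zero → 0
  i=15: tail/zero → 0

vd = [79, 58, 0, 0, 0, 0, 0, 0, 0, 0, 0, 0, 0, 0, 0, 0]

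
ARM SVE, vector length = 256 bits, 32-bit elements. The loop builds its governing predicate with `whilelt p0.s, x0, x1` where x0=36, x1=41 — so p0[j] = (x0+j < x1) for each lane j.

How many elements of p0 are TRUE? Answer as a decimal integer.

vl = 5

lane count: 256 div 32 = 8
p0[j] = (36+j < 41); true for j=0..4 → 5 lanes set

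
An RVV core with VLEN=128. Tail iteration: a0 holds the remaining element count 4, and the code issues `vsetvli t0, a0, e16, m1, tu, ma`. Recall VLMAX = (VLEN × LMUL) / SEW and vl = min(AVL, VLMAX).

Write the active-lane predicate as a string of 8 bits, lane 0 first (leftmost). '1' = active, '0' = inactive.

VLMAX = (128 × 1) / 16 = 8 lanes
vl = min(AVL, VLMAX) = min(4, 8) = 4
bits (lane 0 leftmost): 11110000

predicate = 11110000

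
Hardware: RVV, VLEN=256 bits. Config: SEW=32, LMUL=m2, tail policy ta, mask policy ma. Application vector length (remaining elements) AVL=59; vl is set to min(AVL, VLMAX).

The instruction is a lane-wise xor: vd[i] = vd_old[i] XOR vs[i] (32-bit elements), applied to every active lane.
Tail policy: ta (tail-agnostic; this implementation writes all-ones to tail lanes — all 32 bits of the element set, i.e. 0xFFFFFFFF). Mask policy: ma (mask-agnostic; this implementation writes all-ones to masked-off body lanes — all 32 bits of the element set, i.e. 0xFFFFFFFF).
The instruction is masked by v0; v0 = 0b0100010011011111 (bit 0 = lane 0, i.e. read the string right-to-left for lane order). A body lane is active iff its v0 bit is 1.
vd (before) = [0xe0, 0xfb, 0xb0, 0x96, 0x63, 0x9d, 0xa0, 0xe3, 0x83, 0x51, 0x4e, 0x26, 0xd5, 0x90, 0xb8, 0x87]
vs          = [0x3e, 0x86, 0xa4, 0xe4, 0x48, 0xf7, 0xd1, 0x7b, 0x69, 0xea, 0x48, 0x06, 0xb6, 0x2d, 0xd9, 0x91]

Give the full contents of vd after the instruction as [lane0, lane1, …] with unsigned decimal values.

VLMAX = (256 × 2) / 32 = 16 lanes
AVL=59 > VLMAX=16, so vl = 16
[0] xor(0xe0,0x3e) = 0xde
[1] xor(0xfb,0x86) = 0x7d
[2] xor(0xb0,0xa4) = 0x14
[3] xor(0x96,0xe4) = 0x72
[4] xor(0x63,0x48) = 0x2b
[5] mask-off/ones = 0xffffffff
[6] xor(0xa0,0xd1) = 0x71
[7] xor(0xe3,0x7b) = 0x98
[8] mask-off/ones = 0xffffffff
[9] mask-off/ones = 0xffffffff
[10] xor(0x4e,0x48) = 0x06
[11] mask-off/ones = 0xffffffff
[12] mask-off/ones = 0xffffffff
[13] mask-off/ones = 0xffffffff
[14] xor(0xb8,0xd9) = 0x61
[15] mask-off/ones = 0xffffffff

vd = [222, 125, 20, 114, 43, 4294967295, 113, 152, 4294967295, 4294967295, 6, 4294967295, 4294967295, 4294967295, 97, 4294967295]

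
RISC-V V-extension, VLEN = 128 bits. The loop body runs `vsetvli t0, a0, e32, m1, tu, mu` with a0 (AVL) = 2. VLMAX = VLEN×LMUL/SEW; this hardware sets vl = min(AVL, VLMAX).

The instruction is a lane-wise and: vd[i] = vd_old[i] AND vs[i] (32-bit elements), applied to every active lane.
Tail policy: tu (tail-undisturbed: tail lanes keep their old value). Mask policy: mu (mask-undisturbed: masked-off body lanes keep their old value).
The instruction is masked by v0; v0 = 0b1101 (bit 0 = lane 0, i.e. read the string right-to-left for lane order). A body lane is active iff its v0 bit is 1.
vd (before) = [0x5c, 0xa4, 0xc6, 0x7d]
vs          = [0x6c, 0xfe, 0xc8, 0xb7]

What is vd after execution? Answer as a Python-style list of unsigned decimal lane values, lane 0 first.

vd = [76, 164, 198, 125]

VLMAX = (128 × 1) / 32 = 4 lanes
vl = min(AVL, VLMAX) = min(2, 4) = 2
lane  0: and(0x5c,0x6c) ⇒ 0x4c
lane  1: mask-off/keep ⇒ 0xa4
lane  2: tail/keep ⇒ 0xc6
lane  3: tail/keep ⇒ 0x7d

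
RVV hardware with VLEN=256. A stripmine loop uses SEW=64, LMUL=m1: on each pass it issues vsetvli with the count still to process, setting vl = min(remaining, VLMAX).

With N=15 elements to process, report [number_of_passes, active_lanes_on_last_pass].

VLMAX = VLEN×LMUL/SEW = 256×1/64 = 4
iterations = ceil(15/4) = 4; final-pass vl = 3

[iterations, last_vl] = [4, 3]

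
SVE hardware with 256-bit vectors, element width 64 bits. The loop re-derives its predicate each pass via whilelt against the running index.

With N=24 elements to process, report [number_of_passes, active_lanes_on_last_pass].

lane count: 256 div 64 = 4
24 elements at 4/iter → 6 passes, remainder 4 on the last

[iterations, last_vl] = [6, 4]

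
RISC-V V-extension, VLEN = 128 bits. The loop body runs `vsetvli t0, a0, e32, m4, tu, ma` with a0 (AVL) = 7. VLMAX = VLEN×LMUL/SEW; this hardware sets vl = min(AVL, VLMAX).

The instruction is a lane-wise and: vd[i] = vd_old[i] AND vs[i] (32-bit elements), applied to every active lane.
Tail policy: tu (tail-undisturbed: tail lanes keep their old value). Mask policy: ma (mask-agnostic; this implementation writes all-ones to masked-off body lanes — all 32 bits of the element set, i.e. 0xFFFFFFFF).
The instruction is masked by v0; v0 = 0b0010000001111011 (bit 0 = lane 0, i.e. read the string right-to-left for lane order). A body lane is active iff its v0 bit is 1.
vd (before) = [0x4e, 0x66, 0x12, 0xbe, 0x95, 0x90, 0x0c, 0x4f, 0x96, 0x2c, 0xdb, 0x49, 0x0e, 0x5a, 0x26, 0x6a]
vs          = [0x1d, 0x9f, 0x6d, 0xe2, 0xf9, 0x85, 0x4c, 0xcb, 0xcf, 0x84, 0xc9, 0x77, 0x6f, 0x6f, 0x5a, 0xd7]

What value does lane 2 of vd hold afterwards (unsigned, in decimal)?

vd[2] = 4294967295

lanes per group: 128·4/32 = 16
vl = min(AVL, VLMAX) = min(7, 16) = 7
[0] and(0x4e,0x1d) = 0x0c
[1] and(0x66,0x9f) = 0x06
[2] mask-off/ones = 0xffffffff
[3] and(0xbe,0xe2) = 0xa2
[4] and(0x95,0xf9) = 0x91
[5] and(0x90,0x85) = 0x80
[6] and(0x0c,0x4c) = 0x0c
[7] tail/keep = 0x4f
[8] tail/keep = 0x96
[9] tail/keep = 0x2c
[10] tail/keep = 0xdb
[11] tail/keep = 0x49
[12] tail/keep = 0x0e
[13] tail/keep = 0x5a
[14] tail/keep = 0x26
[15] tail/keep = 0x6a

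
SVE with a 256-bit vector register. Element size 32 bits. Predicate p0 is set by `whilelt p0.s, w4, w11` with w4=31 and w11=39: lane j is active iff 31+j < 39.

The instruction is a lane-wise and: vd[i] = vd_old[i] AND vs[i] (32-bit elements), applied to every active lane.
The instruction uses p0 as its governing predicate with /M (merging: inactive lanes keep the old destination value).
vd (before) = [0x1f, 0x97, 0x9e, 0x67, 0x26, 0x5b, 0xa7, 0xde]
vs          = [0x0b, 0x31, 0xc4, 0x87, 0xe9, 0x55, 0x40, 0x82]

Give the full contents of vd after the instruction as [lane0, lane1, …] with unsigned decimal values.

lane count: 256 div 32 = 8
p0[j] = (31+j < 39); true for j=0..7 → 8 lanes set
vd[0] and(0x1f,0x0b) -> 0x0b
vd[1] and(0x97,0x31) -> 0x11
vd[2] and(0x9e,0xc4) -> 0x84
vd[3] and(0x67,0x87) -> 0x07
vd[4] and(0x26,0xe9) -> 0x20
vd[5] and(0x5b,0x55) -> 0x51
vd[6] and(0xa7,0x40) -> 0x00
vd[7] and(0xde,0x82) -> 0x82

vd = [11, 17, 132, 7, 32, 81, 0, 130]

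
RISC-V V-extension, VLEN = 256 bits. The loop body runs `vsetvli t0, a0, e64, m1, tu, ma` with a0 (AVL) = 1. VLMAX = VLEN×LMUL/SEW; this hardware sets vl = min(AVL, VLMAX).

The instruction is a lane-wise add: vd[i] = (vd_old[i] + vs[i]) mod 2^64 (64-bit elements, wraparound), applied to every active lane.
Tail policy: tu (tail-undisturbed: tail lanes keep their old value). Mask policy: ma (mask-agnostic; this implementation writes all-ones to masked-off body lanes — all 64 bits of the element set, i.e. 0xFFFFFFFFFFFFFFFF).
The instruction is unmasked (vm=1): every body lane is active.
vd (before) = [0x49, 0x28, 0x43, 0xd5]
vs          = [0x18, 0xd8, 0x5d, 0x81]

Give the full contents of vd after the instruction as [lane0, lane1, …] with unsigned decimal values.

VLMAX = (256 × 1) / 64 = 4 lanes
AVL=1 ≤ VLMAX=4, so vl = 1
vd[0] add(0x49,0x18) -> 0x61
vd[1] tail/keep -> 0x28
vd[2] tail/keep -> 0x43
vd[3] tail/keep -> 0xd5

vd = [97, 40, 67, 213]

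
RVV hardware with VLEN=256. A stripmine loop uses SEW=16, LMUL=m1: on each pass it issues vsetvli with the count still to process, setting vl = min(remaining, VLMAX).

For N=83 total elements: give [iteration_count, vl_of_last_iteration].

lanes per group: 256·1/16 = 16
iterations = ceil(83/16) = 6; final-pass vl = 3

[iterations, last_vl] = [6, 3]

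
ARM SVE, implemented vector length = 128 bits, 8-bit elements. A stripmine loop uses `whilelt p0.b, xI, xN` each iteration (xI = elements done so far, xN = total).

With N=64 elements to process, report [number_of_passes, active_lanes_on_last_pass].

128-bit reg / 8-bit elem → 16 lanes
N=64: ⌈64/16⌉ = 4 iters; last vl = 64 − 3×16 = 16

[iterations, last_vl] = [4, 16]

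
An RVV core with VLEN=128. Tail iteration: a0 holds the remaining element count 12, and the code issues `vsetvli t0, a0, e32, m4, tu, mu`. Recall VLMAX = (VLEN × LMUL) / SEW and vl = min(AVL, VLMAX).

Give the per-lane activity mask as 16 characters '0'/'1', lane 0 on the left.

predicate = 1111111111110000

lanes per group: 128·4/32 = 16
vl = min(AVL, VLMAX) = min(12, 16) = 12
bits (lane 0 leftmost): 1111111111110000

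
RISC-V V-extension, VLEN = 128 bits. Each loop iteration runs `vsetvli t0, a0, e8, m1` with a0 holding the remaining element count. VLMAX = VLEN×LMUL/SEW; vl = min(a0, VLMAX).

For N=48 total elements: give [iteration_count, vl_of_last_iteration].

VLMAX = VLEN×LMUL/SEW = 128×1/8 = 16
N=48: ⌈48/16⌉ = 3 iters; last vl = 48 − 2×16 = 16

[iterations, last_vl] = [3, 16]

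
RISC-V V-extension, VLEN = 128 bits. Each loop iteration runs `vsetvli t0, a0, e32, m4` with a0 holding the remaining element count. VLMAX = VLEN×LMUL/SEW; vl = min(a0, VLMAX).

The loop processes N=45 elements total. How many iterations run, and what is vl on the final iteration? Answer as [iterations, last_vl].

lanes per group: 128·4/32 = 16
45 elements at 16/iter → 3 passes, remainder 13 on the last

[iterations, last_vl] = [3, 13]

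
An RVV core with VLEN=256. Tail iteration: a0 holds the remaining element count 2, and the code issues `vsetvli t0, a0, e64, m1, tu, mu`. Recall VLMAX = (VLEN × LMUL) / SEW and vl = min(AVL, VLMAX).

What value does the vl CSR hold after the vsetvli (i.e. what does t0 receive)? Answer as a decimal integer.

vl = 2

VLMAX = (256 × 1) / 64 = 4 lanes
vl = min(AVL, VLMAX) = min(2, 4) = 2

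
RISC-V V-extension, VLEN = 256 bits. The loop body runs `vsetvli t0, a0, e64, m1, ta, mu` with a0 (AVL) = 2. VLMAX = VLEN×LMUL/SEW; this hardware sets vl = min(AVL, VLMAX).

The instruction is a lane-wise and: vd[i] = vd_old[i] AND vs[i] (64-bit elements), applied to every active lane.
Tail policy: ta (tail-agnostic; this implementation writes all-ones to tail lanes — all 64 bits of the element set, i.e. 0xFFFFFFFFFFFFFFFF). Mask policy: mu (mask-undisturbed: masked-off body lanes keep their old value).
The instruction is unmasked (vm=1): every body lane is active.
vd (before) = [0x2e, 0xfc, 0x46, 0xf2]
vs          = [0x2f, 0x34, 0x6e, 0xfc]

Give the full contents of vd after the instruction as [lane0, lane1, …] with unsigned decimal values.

vd = [46, 52, 18446744073709551615, 18446744073709551615]

VLMAX = (256 × 1) / 64 = 4 lanes
vl = min(AVL, VLMAX) = min(2, 4) = 2
vd[0] and(0x2e,0x2f) -> 0x2e
vd[1] and(0xfc,0x34) -> 0x34
vd[2] tail/ones -> 0xffffffffffffffff
vd[3] tail/ones -> 0xffffffffffffffff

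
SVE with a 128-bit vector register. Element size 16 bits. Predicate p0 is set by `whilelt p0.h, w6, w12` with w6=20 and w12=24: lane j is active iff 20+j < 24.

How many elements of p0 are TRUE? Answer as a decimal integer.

vl = 4

register lanes = 128/16 = 8
whilelt: lane j active iff 20+j < 24 → j < 4 → 4 active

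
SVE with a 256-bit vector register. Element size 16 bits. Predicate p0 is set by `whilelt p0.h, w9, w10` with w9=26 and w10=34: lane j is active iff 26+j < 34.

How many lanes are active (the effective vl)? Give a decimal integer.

register lanes = 256/16 = 16
p0[j] = (26+j < 34); true for j=0..7 → 8 lanes set

vl = 8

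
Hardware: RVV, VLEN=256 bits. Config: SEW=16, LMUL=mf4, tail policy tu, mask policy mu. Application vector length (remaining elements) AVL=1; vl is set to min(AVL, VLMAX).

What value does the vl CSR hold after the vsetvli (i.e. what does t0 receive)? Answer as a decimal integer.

vl = 1

VLMAX = (256 × 1/4) / 16 = 4 lanes
AVL=1 ≤ VLMAX=4, so vl = 1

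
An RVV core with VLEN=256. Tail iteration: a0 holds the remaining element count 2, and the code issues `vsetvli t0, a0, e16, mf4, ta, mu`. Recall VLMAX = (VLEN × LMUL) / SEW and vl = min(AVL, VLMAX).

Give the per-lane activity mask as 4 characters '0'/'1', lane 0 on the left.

predicate = 1100

VLMAX = VLEN×LMUL/SEW = 256×1/4/16 = 4
vl = min(AVL, VLMAX) = min(2, 4) = 2
bits (lane 0 leftmost): 1100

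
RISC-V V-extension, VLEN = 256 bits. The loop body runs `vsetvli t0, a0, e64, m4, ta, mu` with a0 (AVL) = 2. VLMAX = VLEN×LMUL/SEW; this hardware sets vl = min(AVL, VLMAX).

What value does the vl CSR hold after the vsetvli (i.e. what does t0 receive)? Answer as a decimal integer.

vl = 2

VLMAX = (256 × 4) / 64 = 16 lanes
AVL=2 ≤ VLMAX=16, so vl = 2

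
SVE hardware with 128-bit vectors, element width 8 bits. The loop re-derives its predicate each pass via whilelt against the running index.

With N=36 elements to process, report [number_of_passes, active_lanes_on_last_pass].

lane count: 128 div 8 = 16
iterations = ceil(36/16) = 3; final-pass vl = 4

[iterations, last_vl] = [3, 4]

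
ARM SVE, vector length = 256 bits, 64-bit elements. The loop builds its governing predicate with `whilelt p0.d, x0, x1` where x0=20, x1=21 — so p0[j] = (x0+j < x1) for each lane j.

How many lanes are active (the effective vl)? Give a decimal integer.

lane count: 256 div 64 = 4
p0[j] = (20+j < 21); true for j=0..0 → 1 lanes set

vl = 1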